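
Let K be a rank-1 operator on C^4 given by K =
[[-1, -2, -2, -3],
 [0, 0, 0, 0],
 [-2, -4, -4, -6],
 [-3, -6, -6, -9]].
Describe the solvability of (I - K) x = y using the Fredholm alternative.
(I - K) is invertible (det(I - K) = 15 ≠ 0), so for every y in C^4 the equation (I - K) x = y has a unique solution.

K has rank 1, so it is an outer product K = u v^T: every row of K is a multiple of one row vector. Reading off the entries, u = (1, 0, 2, 3) and v = (-1, -2, -2, -3) (row i of K equals u_i·v^T). A rank-one matrix u v^T satisfies K u = u (v·u) and kills the (3)-dimensional subspace v^⊥, so its characteristic polynomial is lambda^3 (lambda - v·u) with v·u = tr K = -14. Hence the eigenvalues of I - K are 1 (multiplicity 3) and 1 - (-14) = 15, so det(I - K) = 15. (Direct check: I - K =
[[2, 2, 2, 3],
 [0, 1, 0, 0],
 [2, 4, 5, 6],
 [3, 6, 6, 10]]
has determinant 15.) The finite-dimensional Fredholm alternative says: either (I - K) is invertible, or ker(I - K) ≠ {0} and then range(I - K) = ker((I - K)^*)^⊥, with dim ker(I - K) = dim ker((I - K)^*). Since det(I - K) ≠ 0, 1 is not an eigenvalue of K and ker(I - K) = {0}, so we are in the first case: for every y there is a unique x = (I - K)^(-1) y. Explicitly, by the Sherman–Morrison formula, (I - u v^T)^(-1) = I + u v^T/(1 - v·u), i.e. (I - K)^(-1) = I + K/(15).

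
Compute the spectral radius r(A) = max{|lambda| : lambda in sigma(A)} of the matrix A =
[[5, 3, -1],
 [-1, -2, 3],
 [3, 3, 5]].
r(A) = (4 + sqrt(72))/2 ≈ 6.2426

The eigenvalues of A are the roots of its characteristic polynomial. With M = A (coefficients from the trace, the sum of principal 2x2 minors, and det A):
  p(λ) = det(λ I - M) = λ^3 - 8λ^2 + 2λ + 56.
By the rational root theorem any rational root is an integer divisor of 56. Testing λ = 4: p(4) = 64 - 128 + 8 + 56 = 0, so λ = 4 is a root. Dividing out (λ - 4) leaves p(λ) = (λ - 4)(λ^2 - 4λ - 14). For λ^2 - 4λ - 14 the discriminant is 72. It is nonnegative but not a perfect square, so the roots are real and irrational: λ = (4 ± sqrt(72))/2 ≈ 6.2426, -2.2426.
Thus the eigenvalues (to 4 decimals) are 6.2426 (modulus 6.2426); -2.2426 (modulus 2.2426); 4 (modulus 4). The spectral radius is the largest modulus: r(A) = (4 + sqrt(72))/2 ≈ 6.2426. (Cross-check: r(A) ≤ ||A||_2 ≈ 7.6718; equality holds whenever A is normal, though it can also hold for some non-normal A.)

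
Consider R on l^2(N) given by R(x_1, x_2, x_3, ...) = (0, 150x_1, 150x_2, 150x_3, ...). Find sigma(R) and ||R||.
sigma(R) = closed disk {z in C : |z| ≤ 150}; ||R|| = 150

Note R = 150·U where U is the unit right shift (U x)_k = x_{k-1} (with x_0 := 0); so ||R|| = 150||U|| and sigma(R) = 150·sigma(U). ||R x||^2 = sum_{k≥1} |150x_k|^2 = 22500||x||^2, so ||R|| = 150 and sigma(R) ⊂ {|z| ≤ 150}. For any |lambda| < 150, the equation (R - lambda I) x = 0 forces x_1 = 0, then 150x_k = lambda x_{k+1} ⇒ x = 0, so R has no eigenvalues. But (R - lambda I) is not surjective for |lambda| < 150: solving (R - lambda I) x = e_1 would require x_n proportional to (lambda/150)^(-n), which is not in l^2. So every |lambda| < 150 lies in the residual spectrum. The boundary |lambda| = 150 is in the approximate point spectrum (the spectrum is closed). Hence sigma(R) is the closed disk of radius 150.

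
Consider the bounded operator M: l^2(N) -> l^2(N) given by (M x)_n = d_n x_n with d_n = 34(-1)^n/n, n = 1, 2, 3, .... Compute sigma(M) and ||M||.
sigma(M) = {34(-1)^n/n : n ≥ 1} ∪ {0}; ||M|| = 34

A bounded diagonal operator on l^2 with diagonal entries d_n has spectrum equal to the closure of {d_n : n ≥ 1}: every d_n is an eigenvalue (with eigenvector e_n), so {d_n} ⊂ sigma(M); the spectrum is closed, so its closure is too; and for lambda not in the closure, (M - lambda I) has bounded inverse (the diagonal entries 1/(d_n - lambda) are bounded). For our sequence d_n = 34(-1)^n/n, n = 1, 2, 3, ...:
  - {d_n} = {34(-1)^n/n : n ≥ 1}; the only limit point is 0
  - closure = {34(-1)^n/n : n ≥ 1} ∪ {0}
For the norm: a diagonal operator has ||M|| = sup_n |d_n|. Here |d_n| = 34/n is decreasing, so sup_n |d_n| = |d_1| = 34. So ||M|| = 34.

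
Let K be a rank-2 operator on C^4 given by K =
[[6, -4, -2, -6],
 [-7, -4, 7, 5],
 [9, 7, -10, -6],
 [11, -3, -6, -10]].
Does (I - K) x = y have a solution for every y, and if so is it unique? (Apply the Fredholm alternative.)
(I - K) is invertible (det(I - K) = 41 ≠ 0), so for every y in C^4 the equation (I - K) x = y has a unique solution.

K has rank 2 and factors as K = U V^T = u1 v1^T + u2 v2^T with u1 = (-2, 1, -1, -3), v1 = (-3, 2, 1, 3), u2 = (0, 2, -3, -1), v2 = (-2, -3, 3, 1) (multiplying out reproduces the displayed K). The nonzero eigenvalues of U V^T coincide with those of the 2 x 2 matrix G = V^T U = [[v1·u1, v1·u2], [v2·u1, v2·u2]] = [[-2, -2], [-5, -16]], and by the Sylvester determinant identity det(I_4 - U V^T) = det(I_2 - V^T U) = det([[3, 2], [5, 17]]) = (3)(17) - (2)(5) = 41. (Direct check: I - K =
[[-5, 4, 2, 6],
 [7, 5, -7, -5],
 [-9, -7, 11, 6],
 [-11, 3, 6, 11]]
has determinant 41.) The finite-dimensional Fredholm alternative says: either (I - K) is invertible, or ker(I - K) ≠ {0} and then range(I - K) = ker((I - K)^*)^⊥, with dim ker(I - K) = dim ker((I - K)^*). Since det(I - K) ≠ 0, 1 is not an eigenvalue of K and ker(I - K) = {0}, so we are in the first case: for every y there is a unique x = (I - K)^(-1) y. (Explicitly, by the Woodbury identity, (I - U V^T)^(-1) = I + U (I_2 - G)^(-1) V^T.)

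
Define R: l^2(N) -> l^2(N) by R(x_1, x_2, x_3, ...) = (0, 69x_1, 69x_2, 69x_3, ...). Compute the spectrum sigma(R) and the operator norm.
sigma(R) = closed disk {z in C : |z| ≤ 69}; ||R|| = 69

Note R = 69·U where U is the unit right shift (U x)_k = x_{k-1} (with x_0 := 0); so ||R|| = 69||U|| and sigma(R) = 69·sigma(U). ||R x||^2 = sum_{k≥1} |69x_k|^2 = 4761||x||^2, so ||R|| = 69 and sigma(R) ⊂ {|z| ≤ 69}. For any |lambda| < 69, the equation (R - lambda I) x = 0 forces x_1 = 0, then 69x_k = lambda x_{k+1} ⇒ x = 0, so R has no eigenvalues. But (R - lambda I) is not surjective for |lambda| < 69: solving (R - lambda I) x = e_1 would require x_n proportional to (lambda/69)^(-n), which is not in l^2. So every |lambda| < 69 lies in the residual spectrum. The boundary |lambda| = 69 is in the approximate point spectrum (the spectrum is closed). Hence sigma(R) is the closed disk of radius 69.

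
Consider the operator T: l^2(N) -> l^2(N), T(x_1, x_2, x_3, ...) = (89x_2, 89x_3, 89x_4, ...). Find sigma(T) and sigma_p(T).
sigma(T) = closed disk {z in C : |z| ≤ 89}; sigma_p(T) = open disk {z in C : |z| < 89}

Note T = 89·V where V is the unit left shift (V x)_k = x_{k+1}; so sigma(T) = 89·sigma(V) and ||T|| = 89||V||. ||T x||^2 = 7921sum_{k≥2} |x_k|^2 ≤ 7921||x||^2, with equality on {x : x_1 = 0}, so ||T|| = 89. For any lambda with |lambda| < 89, set r = lambda/89 (|r| < 1); the vector x = (1, r, r^2, ...) is in l^2 and satisfies T x = 89(r, r^2, ...) = lambda x, so lambda is an eigenvalue. On the boundary |lambda| = 89 the geometric series diverges, so no l^2 eigenvector exists, but these lambda lie in the approximate point spectrum. Hence sigma(T) is the closed disk of radius 89 and sigma_p(T) is the open disk.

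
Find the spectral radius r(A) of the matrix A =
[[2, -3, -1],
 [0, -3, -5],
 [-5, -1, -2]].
r(A) ≈ 6.5152

The eigenvalues of A are the roots of its characteristic polynomial. With M = A (coefficients from the trace, the sum of principal 2x2 minors, and det A):
  p(λ) = det(λ I - M) = λ^3 + 3λ^2 - 14λ + 58.
No integer candidate from the rational root theorem (±divisors of 58) is a root, so the roots are irrational. The cubic discriminant is Δ = -128200 < 0, so there is one real root and a complex-conjugate pair. p(-7) = -40 and p(-6) = 34 have opposite signs, so a root lies in (-7, -6); Newton's method refines it to λ ≈ -6.5152. Dividing out (λ - (-6.5152)) leaves approximately λ^2 - 3.5152λ + 8.9023. For λ^2 - 3.5152λ + 8.9023 the discriminant is -23.2524. It is negative, so the remaining roots are the complex-conjugate pair λ ≈ 1.7576 ± 2.411i. Their product equals the constant term, so |λ|^2 ≈ 8.9023 and |λ| ≈ 2.9837.
Thus the eigenvalues (to 4 decimals) are -6.5152 (modulus 6.5152); 1.7576 ± 2.411i (modulus 2.9837). The spectral radius is the largest modulus: r(A) ≈ 6.5152. (Cross-check: r(A) ≤ ||A||_2 ≈ 6.8663; equality holds whenever A is normal, though it can also hold for some non-normal A.)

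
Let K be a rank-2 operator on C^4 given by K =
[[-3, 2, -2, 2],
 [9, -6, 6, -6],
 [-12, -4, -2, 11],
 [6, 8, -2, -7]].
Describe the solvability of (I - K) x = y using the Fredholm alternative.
(I - K) is invertible (det(I - K) = 172 ≠ 0), so for every y in C^4 the equation (I - K) x = y has a unique solution.

K has rank 2 and factors as K = U V^T = u1 v1^T + u2 v2^T with u1 = (0, 0, 3, -3), v1 = (-3, -2, 0, 3), u2 = (-1, 3, -1, -1), v2 = (3, -2, 2, -2) (multiplying out reproduces the displayed K). The nonzero eigenvalues of U V^T coincide with those of the 2 x 2 matrix G = V^T U = [[v1·u1, v1·u2], [v2·u1, v2·u2]] = [[-9, -6], [12, -9]], and by the Sylvester determinant identity det(I_4 - U V^T) = det(I_2 - V^T U) = det([[10, 6], [-12, 10]]) = (10)(10) - (6)(-12) = 172. (Direct check: I - K =
[[4, -2, 2, -2],
 [-9, 7, -6, 6],
 [12, 4, 3, -11],
 [-6, -8, 2, 8]]
has determinant 172.) The finite-dimensional Fredholm alternative says: either (I - K) is invertible, or ker(I - K) ≠ {0} and then range(I - K) = ker((I - K)^*)^⊥, with dim ker(I - K) = dim ker((I - K)^*). Since det(I - K) ≠ 0, 1 is not an eigenvalue of K and ker(I - K) = {0}, so we are in the first case: for every y there is a unique x = (I - K)^(-1) y. (Explicitly, by the Woodbury identity, (I - U V^T)^(-1) = I + U (I_2 - G)^(-1) V^T.)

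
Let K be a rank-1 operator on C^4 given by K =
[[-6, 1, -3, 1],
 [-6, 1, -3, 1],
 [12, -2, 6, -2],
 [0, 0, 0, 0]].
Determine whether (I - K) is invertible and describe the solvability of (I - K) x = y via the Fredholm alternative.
(I - K) is singular (det(I - K) = 0, i.e. 1 ∈ sigma(K)). (I - K) x = y is solvable iff y ⊥ ker((I - K)^*) = span{(-6, 1, -3, 1)}, i.e. iff -6y_1 + y_2 - 3y_3 + y_4 = 0. When solvable, the solutions are x = y + c·(1, 1, -2, 0), c arbitrary (ker(I - K) = span{(1, 1, -2, 0)}, dimension 1).

K has rank 1, so it is an outer product K = u v^T: every row of K is a multiple of one row vector. Reading off the entries, u = (1, 1, -2, 0) and v = (-6, 1, -3, 1) (row i of K equals u_i·v^T). A rank-one matrix u v^T satisfies K u = u (v·u) and kills the (3)-dimensional subspace v^⊥, so its characteristic polynomial is lambda^3 (lambda - v·u) with v·u = tr K = 1. Hence the eigenvalues of I - K are 1 (multiplicity 3) and 1 - (1) = 0, so det(I - K) = 0. (Direct check: I - K =
[[7, -1, 3, -1],
 [6, 0, 3, -1],
 [-12, 2, -5, 2],
 [0, 0, 0, 1]]
has determinant 0.) So 1 is an eigenvalue of K and (I - K) is not invertible. The finite-dimensional Fredholm alternative says: either (I - K) is invertible, or ker(I - K) ≠ {0} and then range(I - K) = ker((I - K)^*)^⊥, with dim ker(I - K) = dim ker((I - K)^*). We are in the second case, so we need both kernels. Kernel of I - K: (I - K) u = u - u (v·u) = u - u = 0, so ker(I - K) = span{u} = span{(1, 1, -2, 0)} (it is exactly 1-dimensional because rank(I - K) = 3). Kernel of the adjoint: K is real, so (I - K)^* = I - K^T = I - v u^T, and (I - v u^T) v = v - v (u·v) = 0; hence ker((I - K)^*) = span{v} = span{(-6, 1, -3, 1)}. Therefore (I - K) x = y is solvable iff <y, v> = 0, i.e. iff -6y_1 + y_2 - 3y_3 + y_4 = 0. When this holds, K y = u (v·y) = 0, so (I - K) y = y and x = y is a particular solution; the full solution set is the line x = y + c·u = y + c·(1, 1, -2, 0), c ∈ C.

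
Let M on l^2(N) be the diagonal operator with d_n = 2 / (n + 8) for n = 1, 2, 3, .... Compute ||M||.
||M|| = 2/9 (attained at n = 1)

For M diagonal, ||M|| = sup_n |d_n| = sup_n 2/(n + 8). This is positive and strictly decreasing in n, so the supremum is attained at n = 1: d_1 = 2/(1 + 8) = 2/9. Hence ||M|| = 2/9.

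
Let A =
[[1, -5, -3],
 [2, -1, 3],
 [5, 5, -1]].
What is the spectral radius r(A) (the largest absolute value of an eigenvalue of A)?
r(A) ≈ 5.3738

The eigenvalues of A are the roots of its characteristic polynomial. With M = A (coefficients from the trace, the sum of principal 2x2 minors, and det A):
  p(λ) = det(λ I - M) = λ^3 + λ^2 + 9λ + 144.
No integer candidate from the rational root theorem (±divisors of 144) is a root, so the roots are irrational. The cubic discriminant is Δ = -539955 < 0, so there is one real root and a complex-conjugate pair. p(-5) = -1 and p(-4) = 60 have opposite signs, so a root lies in (-5, -4); Newton's method refines it to λ ≈ -4.9865. Dividing out (λ - (-4.9865)) leaves approximately λ^2 - 3.9865λ + 28.8782. For λ^2 - 3.9865λ + 28.8782 the discriminant is -99.6212. It is negative, so the remaining roots are the complex-conjugate pair λ ≈ 1.9932 ± 4.9905i. Their product equals the constant term, so |λ|^2 ≈ 28.8782 and |λ| ≈ 5.3738.
Thus the eigenvalues (to 4 decimals) are -4.9865 (modulus 4.9865); 1.9932 ± 4.9905i (modulus 5.3738). The spectral radius is the largest modulus: r(A) ≈ 5.3738. (Cross-check: r(A) ≤ ||A||_2 ≈ 7.8707; equality holds whenever A is normal, though it can also hold for some non-normal A.)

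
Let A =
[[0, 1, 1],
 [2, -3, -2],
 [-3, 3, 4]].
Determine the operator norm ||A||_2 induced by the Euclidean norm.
||A||_2 = sqrt((52 + sqrt(2604))/2) ≈ 7.1774 (= sqrt(largest eigenvalue of A^T A))

||A||_2 = sigma_max(A) = sqrt(lambda_max(A^T A)). Form the symmetric matrix M = A^T A =
[[13, -15, -16],
 [-15, 19, 19],
 [-16, 19, 21]].
Its characteristic polynomial (trace, sum of principal 2x2 minors, determinant of M give the coefficients) is
  p(λ) = det(λ I - M) = λ^3 - 53λ^2 + 77λ - 25.
By the rational root theorem any rational root is an integer divisor of 25. Testing λ = 1: p(1) = 1 - 53 + 77 - 25 = 0, so λ = 1 is a root. Dividing out (λ - 1) leaves p(λ) = (λ - 1)(λ^2 - 52λ + 25). For λ^2 - 52λ + 25 the discriminant is 2604. It is nonnegative but not a perfect square, so the roots are real and irrational: λ = (52 ± sqrt(2604))/2 ≈ 51.5147, 0.4853.
So the eigenvalues of A^T A are ≈ 0.4853, 1, 51.5147 (all ≥ 0, as they must be for A^T A). The largest is λ_max = (52 + sqrt(2604))/2 ≈ 51.5147, hence ||A||_2 = sqrt(λ_max) = sqrt((52 + sqrt(2604))/2) ≈ 7.1774.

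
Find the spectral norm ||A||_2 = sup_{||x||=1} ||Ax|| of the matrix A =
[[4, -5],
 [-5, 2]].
||A||_2 = sqrt((70 + sqrt(3744))/2) ≈ 8.099 (= sqrt(largest eigenvalue of A^T A))

||A||_2 = sigma_max(A) = sqrt(lambda_max(A^T A)). Form the symmetric matrix M = A^T A =
[[41, -30],
 [-30, 29]].
Its characteristic polynomial (trace, determinant of M give the coefficients) is
  p(λ) = det(λ I - M) = λ^2 - 70λ + 289.
For λ^2 - 70λ + 289 the discriminant is 3744. It is nonnegative but not a perfect square, so the roots are real and irrational: λ = (70 ± sqrt(3744))/2 ≈ 65.5941, 4.4059.
So the eigenvalues of A^T A are ≈ 4.4059, 65.5941 (all ≥ 0, as they must be for A^T A). The largest is λ_max = (70 + sqrt(3744))/2 ≈ 65.5941, hence ||A||_2 = sqrt(λ_max) = sqrt((70 + sqrt(3744))/2) ≈ 8.099.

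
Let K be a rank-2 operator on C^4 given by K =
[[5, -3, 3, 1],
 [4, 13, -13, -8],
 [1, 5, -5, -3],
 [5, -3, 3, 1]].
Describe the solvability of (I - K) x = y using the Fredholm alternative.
(I - K) is invertible (det(I - K) = 29 ≠ 0), so for every y in C^4 the equation (I - K) x = y has a unique solution.

K has rank 2 and factors as K = U V^T = u1 v1^T + u2 v2^T with u1 = (-3, 2, 1, -3), v1 = (-1, 2, -2, -1), u2 = (1, 3, 1, 1), v2 = (2, 3, -3, -2) (multiplying out reproduces the displayed K). The nonzero eigenvalues of U V^T coincide with those of the 2 x 2 matrix G = V^T U = [[v1·u1, v1·u2], [v2·u1, v2·u2]] = [[8, 2], [3, 6]], and by the Sylvester determinant identity det(I_4 - U V^T) = det(I_2 - V^T U) = det([[-7, -2], [-3, -5]]) = (-7)(-5) - (-2)(-3) = 29. (Direct check: I - K =
[[-4, 3, -3, -1],
 [-4, -12, 13, 8],
 [-1, -5, 6, 3],
 [-5, 3, -3, 0]]
has determinant 29.) The finite-dimensional Fredholm alternative says: either (I - K) is invertible, or ker(I - K) ≠ {0} and then range(I - K) = ker((I - K)^*)^⊥, with dim ker(I - K) = dim ker((I - K)^*). Since det(I - K) ≠ 0, 1 is not an eigenvalue of K and ker(I - K) = {0}, so we are in the first case: for every y there is a unique x = (I - K)^(-1) y. (Explicitly, by the Woodbury identity, (I - U V^T)^(-1) = I + U (I_2 - G)^(-1) V^T.)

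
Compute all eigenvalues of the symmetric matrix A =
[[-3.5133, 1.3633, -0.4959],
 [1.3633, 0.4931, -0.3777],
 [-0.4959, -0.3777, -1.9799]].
sigma(A) ≈ {-4, -2, 1}

A is real symmetric, so its spectrum consists of real eigenvalues. Expanding the characteristic polynomial of the displayed matrix gives
  det(λ I - A) = p(λ) = λ^3 + (5)λ^2 + (2)λ + (-8).
Solving p(λ) = 0 yields eigenvalues ≈ -4, -2, 1. (A is shown rounded to 4 decimals, so these recover the underlying integer eigenvalues to within that precision.)
Verification: the trace of A = -5 equals the sum of eigenvalues -5, and det(A) ≈ 8.0004 matches the eigenvalue product 8.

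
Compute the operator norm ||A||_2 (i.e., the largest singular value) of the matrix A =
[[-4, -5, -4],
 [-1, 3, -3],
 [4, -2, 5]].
||A||_2 ≈ 9.0751 (= sqrt(largest eigenvalue of A^T A))

||A||_2 = sigma_max(A) = sqrt(lambda_max(A^T A)). Form the symmetric matrix M = A^T A =
[[33, 9, 39],
 [9, 38, 1],
 [39, 1, 50]].
Its characteristic polynomial (trace, sum of principal 2x2 minors, determinant of M give the coefficients) is
  p(λ) = det(λ I - M) = λ^3 - 121λ^2 + 3201λ - 1521.
No integer candidate from the rational root theorem (±divisors of 1521) is a root, so the roots are irrational. The cubic discriminant is Δ = 18586072944 > 0, so there are three distinct real roots. p(0) = -1521 and p(1) = 1560 have opposite signs, so a root lies in (0, 1); Newton's method refines it to λ ≈ 0.484. p(38) = 265 and p(39) = -1404 have opposite signs, so a root lies in (38, 39); Newton's method refines it to λ ≈ 38.1592. p(82) = -1275 and p(83) = 2380 have opposite signs, so a root lies in (82, 83); Newton's method refines it to λ ≈ 82.3568. Check (Vieta): the three roots sum to 121, matching tr M = 121.
So the eigenvalues of A^T A are ≈ 0.484, 38.1592, 82.3568 (all ≥ 0, as they must be for A^T A). The largest is λ_max ≈ 82.3568, hence ||A||_2 = sqrt(λ_max) ≈ 9.0751.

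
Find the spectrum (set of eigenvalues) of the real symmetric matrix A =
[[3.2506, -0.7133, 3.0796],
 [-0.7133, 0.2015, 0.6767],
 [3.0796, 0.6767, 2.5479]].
sigma(A) ≈ {-1, 1, 6}

A is real symmetric, so its spectrum consists of real eigenvalues. Expanding the characteristic polynomial of the displayed matrix gives
  det(λ I - A) = p(λ) = λ^3 + (-6)λ^2 + (-1)λ + (6).
Solving p(λ) = 0 yields eigenvalues ≈ -1, 1, 6. (A is shown rounded to 4 decimals, so these recover the underlying integer eigenvalues to within that precision.)
Verification: the trace of A = 6 equals the sum of eigenvalues 6, and det(A) ≈ -6.0000 matches the eigenvalue product -6.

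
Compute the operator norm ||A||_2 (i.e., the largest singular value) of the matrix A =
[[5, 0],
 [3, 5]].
||A||_2 = sqrt((59 + sqrt(981))/2) ≈ 6.7202 (= sqrt(largest eigenvalue of A^T A))

||A||_2 = sigma_max(A) = sqrt(lambda_max(A^T A)). Form the symmetric matrix M = A^T A =
[[34, 15],
 [15, 25]].
Its characteristic polynomial (trace, determinant of M give the coefficients) is
  p(λ) = det(λ I - M) = λ^2 - 59λ + 625.
For λ^2 - 59λ + 625 the discriminant is 981. It is nonnegative but not a perfect square, so the roots are real and irrational: λ = (59 ± sqrt(981))/2 ≈ 45.1605, 13.8395.
So the eigenvalues of A^T A are ≈ 13.8395, 45.1605 (all ≥ 0, as they must be for A^T A). The largest is λ_max = (59 + sqrt(981))/2 ≈ 45.1605, hence ||A||_2 = sqrt(λ_max) = sqrt((59 + sqrt(981))/2) ≈ 6.7202.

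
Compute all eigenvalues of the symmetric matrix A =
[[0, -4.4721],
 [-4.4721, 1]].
sigma(A) ≈ {-4, 5}

A is real symmetric, so its spectrum consists of real eigenvalues. Expanding the characteristic polynomial of the displayed matrix gives
  det(λ I - A) = p(λ) = λ^2 + (-1)λ + (-20).
Solving p(λ) = 0 yields eigenvalues ≈ -4, 5. (A is shown rounded to 4 decimals, so these recover the underlying integer eigenvalues to within that precision.)
Verification: the trace of A = 1 equals the sum of eigenvalues 1, and det(A) ≈ -19.9998 matches the eigenvalue product -20.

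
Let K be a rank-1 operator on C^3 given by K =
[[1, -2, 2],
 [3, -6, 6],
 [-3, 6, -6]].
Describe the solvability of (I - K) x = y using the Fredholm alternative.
(I - K) is invertible (det(I - K) = 12 ≠ 0), so for every y in C^3 the equation (I - K) x = y has a unique solution.

K has rank 1, so it is an outer product K = u v^T: every row of K is a multiple of one row vector. Reading off the entries, u = (1, 3, -3) and v = (1, -2, 2) (row i of K equals u_i·v^T). A rank-one matrix u v^T satisfies K u = u (v·u) and kills the (2)-dimensional subspace v^⊥, so its characteristic polynomial is lambda^2 (lambda - v·u) with v·u = tr K = -11. Hence the eigenvalues of I - K are 1 (multiplicity 2) and 1 - (-11) = 12, so det(I - K) = 12. (Direct check: I - K =
[[0, 2, -2],
 [-3, 7, -6],
 [3, -6, 7]]
has determinant 12.) The finite-dimensional Fredholm alternative says: either (I - K) is invertible, or ker(I - K) ≠ {0} and then range(I - K) = ker((I - K)^*)^⊥, with dim ker(I - K) = dim ker((I - K)^*). Since det(I - K) ≠ 0, 1 is not an eigenvalue of K and ker(I - K) = {0}, so we are in the first case: for every y there is a unique x = (I - K)^(-1) y. Explicitly, by the Sherman–Morrison formula, (I - u v^T)^(-1) = I + u v^T/(1 - v·u), i.e. (I - K)^(-1) = I + K/(12).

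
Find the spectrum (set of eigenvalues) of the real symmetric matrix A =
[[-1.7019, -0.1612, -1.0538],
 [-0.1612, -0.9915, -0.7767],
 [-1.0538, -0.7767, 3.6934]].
sigma(A) ≈ {-2, -1, 4}

A is real symmetric, so its spectrum consists of real eigenvalues. Expanding the characteristic polynomial of the displayed matrix gives
  det(λ I - A) = p(λ) = λ^3 + (-1)λ^2 + (-10)λ + (-8).
Solving p(λ) = 0 yields eigenvalues ≈ -2, -1, 4. (A is shown rounded to 4 decimals, so these recover the underlying integer eigenvalues to within that precision.)
Verification: the trace of A = 1 equals the sum of eigenvalues 1, and det(A) ≈ 8.0003 matches the eigenvalue product 8.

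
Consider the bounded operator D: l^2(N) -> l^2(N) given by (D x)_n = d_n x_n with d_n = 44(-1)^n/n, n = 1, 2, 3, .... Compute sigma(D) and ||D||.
sigma(D) = {44(-1)^n/n : n ≥ 1} ∪ {0}; ||D|| = 44

A bounded diagonal operator on l^2 with diagonal entries d_n has spectrum equal to the closure of {d_n : n ≥ 1}: every d_n is an eigenvalue (with eigenvector e_n), so {d_n} ⊂ sigma(D); the spectrum is closed, so its closure is too; and for lambda not in the closure, (D - lambda I) has bounded inverse (the diagonal entries 1/(d_n - lambda) are bounded). For our sequence d_n = 44(-1)^n/n, n = 1, 2, 3, ...:
  - {d_n} = {44(-1)^n/n : n ≥ 1}; the only limit point is 0
  - closure = {44(-1)^n/n : n ≥ 1} ∪ {0}
For the norm: a diagonal operator has ||D|| = sup_n |d_n|. Here |d_n| = 44/n is decreasing, so sup_n |d_n| = |d_1| = 44. So ||D|| = 44.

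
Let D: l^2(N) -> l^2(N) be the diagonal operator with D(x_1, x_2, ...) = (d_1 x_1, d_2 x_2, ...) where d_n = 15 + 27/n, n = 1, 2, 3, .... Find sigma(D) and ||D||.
sigma(D) = {15 + 27/n : n ≥ 1} ∪ {15}; ||D|| = 42

A bounded diagonal operator on l^2 with diagonal entries d_n has spectrum equal to the closure of {d_n : n ≥ 1}: every d_n is an eigenvalue (with eigenvector e_n), so {d_n} ⊂ sigma(D); the spectrum is closed, so its closure is too; and for lambda not in the closure, (D - lambda I) has bounded inverse (the diagonal entries 1/(d_n - lambda) are bounded). For our sequence d_n = 15 + 27/n, n = 1, 2, 3, ...:
  - {d_n} = {15 + 27/n : n ≥ 1}; the only limit point is 15
  - closure = {15 + 27/n : n ≥ 1} ∪ {15}
For the norm: a diagonal operator has ||D|| = sup_n |d_n|. Here d_n = 15 + 27/n is positive and decreasing, so sup_n |d_n| = d_1 = 15 + 27 = 42. So ||D|| = 42.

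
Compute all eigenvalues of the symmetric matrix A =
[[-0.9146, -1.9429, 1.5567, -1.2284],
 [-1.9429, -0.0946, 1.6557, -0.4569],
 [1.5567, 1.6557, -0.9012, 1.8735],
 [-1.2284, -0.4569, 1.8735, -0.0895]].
sigma(A) ≈ {-5, 0, 1, 2}

A is real symmetric, so its spectrum consists of real eigenvalues. Expanding the characteristic polynomial of the displayed matrix gives
  det(λ I - A) = p(λ) = λ^4 + (2)λ^3 + (-13)λ^2 + (10)λ + (0).
Solving p(λ) = 0 yields eigenvalues ≈ -5, 0, 1, 2. (A is shown rounded to 4 decimals, so these recover the underlying integer eigenvalues to within that precision.)
Verification: the trace of A = -2 equals the sum of eigenvalues -2, and det(A) ≈ -0.0002 matches the eigenvalue product 0.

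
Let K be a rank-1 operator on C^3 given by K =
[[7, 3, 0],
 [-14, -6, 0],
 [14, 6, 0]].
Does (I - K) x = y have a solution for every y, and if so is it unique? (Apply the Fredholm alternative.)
(I - K) is singular (det(I - K) = 0, i.e. 1 ∈ sigma(K)). (I - K) x = y is solvable iff y ⊥ ker((I - K)^*) = span{(7, 3, 0)}, i.e. iff 7y_1 + 3y_2 = 0. When solvable, the solutions are x = y + c·(1, -2, 2), c arbitrary (ker(I - K) = span{(1, -2, 2)}, dimension 1).

K has rank 1, so it is an outer product K = u v^T: every row of K is a multiple of one row vector. Reading off the entries, u = (1, -2, 2) and v = (7, 3, 0) (row i of K equals u_i·v^T). A rank-one matrix u v^T satisfies K u = u (v·u) and kills the (2)-dimensional subspace v^⊥, so its characteristic polynomial is lambda^2 (lambda - v·u) with v·u = tr K = 1. Hence the eigenvalues of I - K are 1 (multiplicity 2) and 1 - (1) = 0, so det(I - K) = 0. (Direct check: I - K =
[[-6, -3, 0],
 [14, 7, 0],
 [-14, -6, 1]]
has determinant 0.) So 1 is an eigenvalue of K and (I - K) is not invertible. The finite-dimensional Fredholm alternative says: either (I - K) is invertible, or ker(I - K) ≠ {0} and then range(I - K) = ker((I - K)^*)^⊥, with dim ker(I - K) = dim ker((I - K)^*). We are in the second case, so we need both kernels. Kernel of I - K: (I - K) u = u - u (v·u) = u - u = 0, so ker(I - K) = span{u} = span{(1, -2, 2)} (it is exactly 1-dimensional because rank(I - K) = 2). Kernel of the adjoint: K is real, so (I - K)^* = I - K^T = I - v u^T, and (I - v u^T) v = v - v (u·v) = 0; hence ker((I - K)^*) = span{v} = span{(7, 3, 0)}. Therefore (I - K) x = y is solvable iff <y, v> = 0, i.e. iff 7y_1 + 3y_2 = 0. When this holds, K y = u (v·y) = 0, so (I - K) y = y and x = y is a particular solution; the full solution set is the line x = y + c·u = y + c·(1, -2, 2), c ∈ C.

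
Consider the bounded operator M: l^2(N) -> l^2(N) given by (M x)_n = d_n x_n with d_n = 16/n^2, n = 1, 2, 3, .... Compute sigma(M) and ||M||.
sigma(M) = {16/n^2 : n ≥ 1} ∪ {0}; ||M|| = 16

A bounded diagonal operator on l^2 with diagonal entries d_n has spectrum equal to the closure of {d_n : n ≥ 1}: every d_n is an eigenvalue (with eigenvector e_n), so {d_n} ⊂ sigma(M); the spectrum is closed, so its closure is too; and for lambda not in the closure, (M - lambda I) has bounded inverse (the diagonal entries 1/(d_n - lambda) are bounded). For our sequence d_n = 16/n^2, n = 1, 2, 3, ...:
  - {d_n} = {16/n^2 : n ≥ 1}; the only limit point is 0
  - closure = {16/n^2 : n ≥ 1} ∪ {0}
For the norm: a diagonal operator has ||M|| = sup_n |d_n|. Here d_n = 16/n^2 is positive and decreasing, so sup_n |d_n| = d_1 = 16. So ||M|| = 16.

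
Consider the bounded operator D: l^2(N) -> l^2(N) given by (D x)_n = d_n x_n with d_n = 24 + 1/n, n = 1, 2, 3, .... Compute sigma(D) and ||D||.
sigma(D) = {24 + 1/n : n ≥ 1} ∪ {24}; ||D|| = 25

A bounded diagonal operator on l^2 with diagonal entries d_n has spectrum equal to the closure of {d_n : n ≥ 1}: every d_n is an eigenvalue (with eigenvector e_n), so {d_n} ⊂ sigma(D); the spectrum is closed, so its closure is too; and for lambda not in the closure, (D - lambda I) has bounded inverse (the diagonal entries 1/(d_n - lambda) are bounded). For our sequence d_n = 24 + 1/n, n = 1, 2, 3, ...:
  - {d_n} = {24 + 1/n : n ≥ 1}; the only limit point is 24
  - closure = {24 + 1/n : n ≥ 1} ∪ {24}
For the norm: a diagonal operator has ||D|| = sup_n |d_n|. Here d_n = 24 + 1/n is positive and decreasing, so sup_n |d_n| = d_1 = 24 + 1 = 25. So ||D|| = 25.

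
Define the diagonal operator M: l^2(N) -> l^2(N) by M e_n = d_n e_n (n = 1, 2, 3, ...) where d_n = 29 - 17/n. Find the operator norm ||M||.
||M|| = 29

For a diagonal operator on l^2 with entries d_n, ||M|| = sup_n |d_n|. Here d_1 = 12, d_2 = 41/2, ..., and d_n = 29 - 17/n increases monotonically toward 29. All terms lie in [12, 29), so |d_n| = d_n and the supremum is the limit 29, which is not attained by any individual d_n. Hence ||M|| = 29.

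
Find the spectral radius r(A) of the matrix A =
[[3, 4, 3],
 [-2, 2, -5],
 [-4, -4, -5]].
r(A) ≈ 4.4106

The eigenvalues of A are the roots of its characteristic polynomial. With M = A (coefficients from the trace, the sum of principal 2x2 minors, and det A):
  p(λ) = det(λ I - M) = λ^3 - 19λ + 2.
No integer candidate from the rational root theorem (±divisors of 2) is a root, so the roots are irrational. The cubic discriminant is Δ = 27328 > 0, so there are three distinct real roots. p(-5) = -28 and p(-4) = 14 have opposite signs, so a root lies in (-5, -4); Newton's method refines it to λ ≈ -4.4106. p(0) = 2 and p(1) = -16 have opposite signs, so a root lies in (0, 1); Newton's method refines it to λ ≈ 0.1053. p(4) = -10 and p(5) = 32 have opposite signs, so a root lies in (4, 5); Newton's method refines it to λ ≈ 4.3053. Check (Vieta): the three roots sum to 0, matching tr M = 0.
Thus the eigenvalues (to 4 decimals) are -4.4106 (modulus 4.4106); 0.1053 (modulus 0.1053); 4.3053 (modulus 4.3053). The spectral radius is the largest modulus: r(A) ≈ 4.4106. (Cross-check: r(A) ≤ ||A||_2 ≈ 10.0658; equality holds whenever A is normal, though it can also hold for some non-normal A.)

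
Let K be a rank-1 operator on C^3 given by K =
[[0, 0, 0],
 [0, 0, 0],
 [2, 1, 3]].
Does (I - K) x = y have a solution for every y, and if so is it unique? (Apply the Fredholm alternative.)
(I - K) is invertible (det(I - K) = -2 ≠ 0), so for every y in C^3 the equation (I - K) x = y has a unique solution.

K has rank 1, so it is an outer product K = u v^T: every row of K is a multiple of one row vector. Reading off the entries, u = (0, 0, -1) and v = (-2, -1, -3) (row i of K equals u_i·v^T). A rank-one matrix u v^T satisfies K u = u (v·u) and kills the (2)-dimensional subspace v^⊥, so its characteristic polynomial is lambda^2 (lambda - v·u) with v·u = tr K = 3. Hence the eigenvalues of I - K are 1 (multiplicity 2) and 1 - (3) = -2, so det(I - K) = -2. (Direct check: I - K =
[[1, 0, 0],
 [0, 1, 0],
 [-2, -1, -2]]
has determinant -2.) The finite-dimensional Fredholm alternative says: either (I - K) is invertible, or ker(I - K) ≠ {0} and then range(I - K) = ker((I - K)^*)^⊥, with dim ker(I - K) = dim ker((I - K)^*). Since det(I - K) ≠ 0, 1 is not an eigenvalue of K and ker(I - K) = {0}, so we are in the first case: for every y there is a unique x = (I - K)^(-1) y. Explicitly, by the Sherman–Morrison formula, (I - u v^T)^(-1) = I + u v^T/(1 - v·u), i.e. (I - K)^(-1) = I + K/(-2).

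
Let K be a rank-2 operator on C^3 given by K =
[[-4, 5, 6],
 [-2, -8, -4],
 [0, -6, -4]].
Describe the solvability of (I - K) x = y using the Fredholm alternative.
(I - K) is invertible (det(I - K) = 83 ≠ 0), so for every y in C^3 the equation (I - K) x = y has a unique solution.

K has rank 2 and factors as K = U V^T = u1 v1^T + u2 v2^T with u1 = (-1, 3, 2), v1 = (0, -3, -2), u2 = (-2, -1, 0), v2 = (2, -1, -2) (multiplying out reproduces the displayed K). The nonzero eigenvalues of U V^T coincide with those of the 2 x 2 matrix G = V^T U = [[v1·u1, v1·u2], [v2·u1, v2·u2]] = [[-13, 3], [-9, -3]], and by the Sylvester determinant identity det(I_3 - U V^T) = det(I_2 - V^T U) = det([[14, -3], [9, 4]]) = (14)(4) - (-3)(9) = 83. (Direct check: I - K =
[[5, -5, -6],
 [2, 9, 4],
 [0, 6, 5]]
has determinant 83.) The finite-dimensional Fredholm alternative says: either (I - K) is invertible, or ker(I - K) ≠ {0} and then range(I - K) = ker((I - K)^*)^⊥, with dim ker(I - K) = dim ker((I - K)^*). Since det(I - K) ≠ 0, 1 is not an eigenvalue of K and ker(I - K) = {0}, so we are in the first case: for every y there is a unique x = (I - K)^(-1) y. (Explicitly, by the Woodbury identity, (I - U V^T)^(-1) = I + U (I_2 - G)^(-1) V^T.)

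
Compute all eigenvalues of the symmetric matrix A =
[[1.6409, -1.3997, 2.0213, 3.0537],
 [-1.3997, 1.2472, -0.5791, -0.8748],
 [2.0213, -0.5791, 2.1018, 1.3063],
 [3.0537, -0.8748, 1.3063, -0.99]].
sigma(A) ≈ {-3, 0, 1, 6}

A is real symmetric, so its spectrum consists of real eigenvalues. Expanding the characteristic polynomial of the displayed matrix gives
  det(λ I - A) = p(λ) = λ^4 + (-4)λ^3 + (-15)λ^2 + (17.999)λ + (0).
Solving p(λ) = 0 yields eigenvalues ≈ -3, 0, 1, 6. (A is shown rounded to 4 decimals, so these recover the underlying integer eigenvalues to within that precision.)
Verification: the trace of A = 4 equals the sum of eigenvalues 4, and det(A) ≈ -0.0001 matches the eigenvalue product 0.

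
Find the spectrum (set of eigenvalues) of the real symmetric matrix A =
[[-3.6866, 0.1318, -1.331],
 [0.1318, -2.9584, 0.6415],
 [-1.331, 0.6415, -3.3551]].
sigma(A) ≈ {-5, -3, -2}

A is real symmetric, so its spectrum consists of real eigenvalues. Expanding the characteristic polynomial of the displayed matrix gives
  det(λ I - A) = p(λ) = λ^3 + (10)λ^2 + (31)λ + (30).
Solving p(λ) = 0 yields eigenvalues ≈ -5, -3, -2. (A is shown rounded to 4 decimals, so these recover the underlying integer eigenvalues to within that precision.)
Verification: the trace of A = -10 equals the sum of eigenvalues -10, and det(A) ≈ -30.0009 matches the eigenvalue product -30.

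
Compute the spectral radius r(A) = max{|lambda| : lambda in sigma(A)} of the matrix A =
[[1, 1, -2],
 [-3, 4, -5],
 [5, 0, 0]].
r(A) ≈ 3.5242

The eigenvalues of A are the roots of its characteristic polynomial. With M = A (coefficients from the trace, the sum of principal 2x2 minors, and det A):
  p(λ) = det(λ I - M) = λ^3 - 5λ^2 + 17λ - 15.
No integer candidate from the rational root theorem (±divisors of 15) is a root, so the roots are irrational. The cubic discriminant is Δ = -3052 < 0, so there is one real root and a complex-conjugate pair. p(1) = -2 and p(2) = 7 have opposite signs, so a root lies in (1, 2); Newton's method refines it to λ ≈ 1.2077. Dividing out (λ - (1.2077)) leaves approximately λ^2 - 3.7923λ + 12.42. For λ^2 - 3.7923λ + 12.42 the discriminant is -35.2985. It is negative, so the remaining roots are the complex-conjugate pair λ ≈ 1.8961 ± 2.9706i. Their product equals the constant term, so |λ|^2 ≈ 12.42 and |λ| ≈ 3.5242.
Thus the eigenvalues (to 4 decimals) are 1.2077 (modulus 1.2077); 1.8961 ± 2.9706i (modulus 3.5242). The spectral radius is the largest modulus: r(A) ≈ 3.5242. (Cross-check: r(A) ≤ ||A||_2 ≈ 7.6323; equality holds whenever A is normal, though it can also hold for some non-normal A.)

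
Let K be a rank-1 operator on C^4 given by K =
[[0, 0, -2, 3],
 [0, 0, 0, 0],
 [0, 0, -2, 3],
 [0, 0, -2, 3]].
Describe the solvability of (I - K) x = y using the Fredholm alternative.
(I - K) is singular (det(I - K) = 0, i.e. 1 ∈ sigma(K)). (I - K) x = y is solvable iff y ⊥ ker((I - K)^*) = span{(0, 0, -2, 3)}, i.e. iff -2y_3 + 3y_4 = 0. When solvable, the solutions are x = y + c·(1, 0, 1, 1), c arbitrary (ker(I - K) = span{(1, 0, 1, 1)}, dimension 1).

K has rank 1, so it is an outer product K = u v^T: every row of K is a multiple of one row vector. Reading off the entries, u = (1, 0, 1, 1) and v = (0, 0, -2, 3) (row i of K equals u_i·v^T). A rank-one matrix u v^T satisfies K u = u (v·u) and kills the (3)-dimensional subspace v^⊥, so its characteristic polynomial is lambda^3 (lambda - v·u) with v·u = tr K = 1. Hence the eigenvalues of I - K are 1 (multiplicity 3) and 1 - (1) = 0, so det(I - K) = 0. (Direct check: I - K =
[[1, 0, 2, -3],
 [0, 1, 0, 0],
 [0, 0, 3, -3],
 [0, 0, 2, -2]]
has determinant 0.) So 1 is an eigenvalue of K and (I - K) is not invertible. The finite-dimensional Fredholm alternative says: either (I - K) is invertible, or ker(I - K) ≠ {0} and then range(I - K) = ker((I - K)^*)^⊥, with dim ker(I - K) = dim ker((I - K)^*). We are in the second case, so we need both kernels. Kernel of I - K: (I - K) u = u - u (v·u) = u - u = 0, so ker(I - K) = span{u} = span{(1, 0, 1, 1)} (it is exactly 1-dimensional because rank(I - K) = 3). Kernel of the adjoint: K is real, so (I - K)^* = I - K^T = I - v u^T, and (I - v u^T) v = v - v (u·v) = 0; hence ker((I - K)^*) = span{v} = span{(0, 0, -2, 3)}. Therefore (I - K) x = y is solvable iff <y, v> = 0, i.e. iff -2y_3 + 3y_4 = 0. When this holds, K y = u (v·y) = 0, so (I - K) y = y and x = y is a particular solution; the full solution set is the line x = y + c·u = y + c·(1, 0, 1, 1), c ∈ C.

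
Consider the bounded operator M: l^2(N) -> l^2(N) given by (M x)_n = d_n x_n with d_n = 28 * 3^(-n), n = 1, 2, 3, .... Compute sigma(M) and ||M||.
sigma(M) = {28 * 3^(-n) : n ≥ 1} ∪ {0}; ||M|| = 28/3

A bounded diagonal operator on l^2 with diagonal entries d_n has spectrum equal to the closure of {d_n : n ≥ 1}: every d_n is an eigenvalue (with eigenvector e_n), so {d_n} ⊂ sigma(M); the spectrum is closed, so its closure is too; and for lambda not in the closure, (M - lambda I) has bounded inverse (the diagonal entries 1/(d_n - lambda) are bounded). For our sequence d_n = 28 * 3^(-n), n = 1, 2, 3, ...:
  - {d_n} = {28 * 3^(-n) : n ≥ 1}; the only limit point is 0
  - closure = {28 * 3^(-n) : n ≥ 1} ∪ {0}
For the norm: a diagonal operator has ||M|| = sup_n |d_n|. Here d_n = 28 * 3^(-n) is positive and decreasing, so sup_n |d_n| = d_1 = 28/3. So ||M|| = 28/3.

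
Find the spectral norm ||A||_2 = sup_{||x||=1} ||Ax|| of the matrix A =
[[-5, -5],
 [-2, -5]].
||A||_2 = sqrt((79 + sqrt(5341))/2) ≈ 8.7202 (= sqrt(largest eigenvalue of A^T A))

||A||_2 = sigma_max(A) = sqrt(lambda_max(A^T A)). Form the symmetric matrix M = A^T A =
[[29, 35],
 [35, 50]].
Its characteristic polynomial (trace, determinant of M give the coefficients) is
  p(λ) = det(λ I - M) = λ^2 - 79λ + 225.
For λ^2 - 79λ + 225 the discriminant is 5341. It is nonnegative but not a perfect square, so the roots are real and irrational: λ = (79 ± sqrt(5341))/2 ≈ 76.0411, 2.9589.
So the eigenvalues of A^T A are ≈ 2.9589, 76.0411 (all ≥ 0, as they must be for A^T A). The largest is λ_max = (79 + sqrt(5341))/2 ≈ 76.0411, hence ||A||_2 = sqrt(λ_max) = sqrt((79 + sqrt(5341))/2) ≈ 8.7202.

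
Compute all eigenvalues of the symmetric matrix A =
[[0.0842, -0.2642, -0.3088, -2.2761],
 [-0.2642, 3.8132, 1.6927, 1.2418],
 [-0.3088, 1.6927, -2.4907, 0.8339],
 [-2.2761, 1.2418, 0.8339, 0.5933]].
sigma(A) ≈ {-3, -2, 2, 5}

A is real symmetric, so its spectrum consists of real eigenvalues. Expanding the characteristic polynomial of the displayed matrix gives
  det(λ I - A) = p(λ) = λ^4 + (-2)λ^3 + (-19)λ^2 + (8)λ + (60).
Solving p(λ) = 0 yields eigenvalues ≈ -3, -2, 2, 5. (A is shown rounded to 4 decimals, so these recover the underlying integer eigenvalues to within that precision.)
Verification: the trace of A = 2 equals the sum of eigenvalues 2, and det(A) ≈ 60.0002 matches the eigenvalue product 60.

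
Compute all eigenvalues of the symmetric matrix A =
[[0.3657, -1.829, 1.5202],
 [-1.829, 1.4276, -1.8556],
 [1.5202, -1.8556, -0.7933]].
sigma(A) ≈ {-2, -1, 4}

A is real symmetric, so its spectrum consists of real eigenvalues. Expanding the characteristic polynomial of the displayed matrix gives
  det(λ I - A) = p(λ) = λ^3 + (-1)λ^2 + (-10)λ + (-8).
Solving p(λ) = 0 yields eigenvalues ≈ -2, -1, 4. (A is shown rounded to 4 decimals, so these recover the underlying integer eigenvalues to within that precision.)
Verification: the trace of A = 1 equals the sum of eigenvalues 1, and det(A) ≈ 8.0000 matches the eigenvalue product 8.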